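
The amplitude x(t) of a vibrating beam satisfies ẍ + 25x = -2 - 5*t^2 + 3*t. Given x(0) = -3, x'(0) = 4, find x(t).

x = -8/125 - 367*cos(5*t)/125 - t**2/5 + 3*t/25 + 97*sin(5*t)/125

Characteristic equation r² + 25 = 0 has discriminant (0)² - 4·(25) = -100 < 0, so r = ± 5i.
Hence x_h = C1*cos(5*t) + C2*sin(5*t).
For the particular solution try x_p = A0 + A1*t + A2*t^2. Substituting and matching coefficients of each power of t gives A0 = -8/125, A1 = 3/25, A2 = -1/5, so x_p = -8/125 - t^2/5 + 3*t/25.
General solution: x = -8/125 - t^2/5 + 3*t/25 + C1*cos(5*t) + C2*sin(5*t).
Apply the initial conditions: x(0) = -8/125 + C1 = -3 and x'(0) = 3/25 + 5*C2 = 4. Solving gives C1 = -367/125, C2 = 97/125.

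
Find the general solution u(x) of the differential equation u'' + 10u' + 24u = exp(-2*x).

u = exp(-2*x)/8 + C1*exp(-6*x) + C2*exp(-4*x)

Characteristic equation r² + 10r + 24 = 0 factors as (r + 6)(r + 4) = 0, so r = -6, -4.
Hence u_h = C1*exp(-6*x) + C2*exp(-4*x).
Try u_p = A*exp(-2*x). Substituting into the equation and dividing by exp(-2*x) gives A = 1/8, so u_p = exp(-2*x)/8.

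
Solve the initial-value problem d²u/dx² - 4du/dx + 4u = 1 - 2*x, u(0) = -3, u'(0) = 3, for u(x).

Characteristic equation r² - 4r + 4 = 0 has discriminant (-4)² - 4·(4) = 0, so r = 2 is a repeated root.
Hence u_h = (C1 + C2*x)*exp(2*x).
For the particular solution try u_p = A0 + A1*x. Substituting and matching coefficients of each power of x gives A0 = -1/4, A1 = -1/2, so u_p = -1/4 - x/2.
General solution: u = -1/4 - x/2 + C1*exp(2*x) + C2*x*exp(2*x).
Apply the initial conditions: u(0) = -1/4 + C1 = -3 and u'(0) = -1/2 + C2 + 2*C1 = 3. Solving gives C1 = -11/4, C2 = 9.

u = -1/4 - 11*exp(2*x)/4 - x/2 + 9*x*exp(2*x)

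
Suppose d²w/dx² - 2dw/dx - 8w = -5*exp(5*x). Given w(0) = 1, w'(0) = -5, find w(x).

Characteristic equation r² - 2r - 8 = 0 factors as (r + 2)(r - 4) = 0, so r = -2, 4.
Hence w_h = C1*exp(-2*x) + C2*exp(4*x).
Try w_p = A*exp(5*x). Substituting into the equation and dividing by exp(5*x) gives A = -5/7, so w_p = -5*exp(5*x)/7.
General solution: w = -5*exp(5*x)/7 + C1*exp(-2*x) + C2*exp(4*x).
Apply the initial conditions: w(0) = -5/7 + C1 + C2 = 1 and w'(0) = -25/7 - 2*C1 + 4*C2 = -5. Solving gives C1 = 29/21, C2 = 1/3.

w = -5*exp(5*x)/7 + exp(4*x)/3 + 29*exp(-2*x)/21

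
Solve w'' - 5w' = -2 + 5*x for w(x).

Characteristic equation r² - 5r = 0 factors as (r - 5)r = 0, so r = 5, 0.
Hence w_h = C1*exp(5*x) + C2.
Since 0 is a characteristic root (multiplicity 1), multiply the polynomial trial by x: try w_p = x*(A0 + A1*x). Substituting and matching coefficients of each power of x gives A0 = 1/5, A1 = -1/2, so w_p = -x^2/2 + x/5.

w = C2 - x**2/2 + x/5 + C1*exp(5*x)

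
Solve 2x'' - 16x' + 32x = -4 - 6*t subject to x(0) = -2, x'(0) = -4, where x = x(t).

Divide through by 2: x'' - 8x' + 16x = -2 - 3*t.
Characteristic equation r² - 8r + 16 = 0 has discriminant (-8)² - 4·(16) = 0, so r = 4 is a repeated root.
Hence x_h = (C1 + C2*t)*exp(4*t).
For the particular solution try x_p = A0 + A1*t. Substituting and matching coefficients of each power of t gives A0 = -7/32, A1 = -3/16, so x_p = -7/32 - 3*t/16.
General solution: x = -7/32 - 3*t/16 + C1*exp(4*t) + C2*t*exp(4*t).
Apply the initial conditions: x(0) = -7/32 + C1 = -2 and x'(0) = -3/16 + C2 + 4*C1 = -4. Solving gives C1 = -57/32, C2 = 53/16.

x = -7/32 - 57*exp(4*t)/32 - 3*t/16 + 53*t*exp(4*t)/16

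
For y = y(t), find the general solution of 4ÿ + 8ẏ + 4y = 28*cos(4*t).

y = -105*cos(4*t)/289 + 56*sin(4*t)/289 + C1*exp(-t) + C2*t*exp(-t)

Divide through by 4: y'' + 2y' + y = 7*cos(4*t).
Characteristic equation r² + 2r + 1 = 0 has discriminant (2)² - 4·(1) = 0, so r = -1 is a repeated root.
Hence y_h = (C1 + C2*t)*exp(-t).
Try y_p = A*cos(4*t) + B*sin(4*t). Substituting and equating the coefficients of cos(4t) and sin(4t) gives A = -105/289, B = 56/289, so y_p = -105*cos(4*t)/289 + 56*sin(4*t)/289.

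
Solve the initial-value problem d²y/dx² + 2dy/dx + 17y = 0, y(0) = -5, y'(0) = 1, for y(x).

Characteristic equation r² + 2r + 17 = 0 has discriminant (2)² - 4·(17) = -64 < 0, so r = -1 ± 4i.
Hence y_h = C1*cos(4*x)*exp(-x) + C2*exp(-x)*sin(4*x).
Apply the initial conditions: y(0) = C1 = -5 and y'(0) = -C1 + 4*C2 = 1. Solving gives C1 = -5, C2 = -1.

y = -exp(-x)*sin(4*x) - 5*cos(4*x)*exp(-x)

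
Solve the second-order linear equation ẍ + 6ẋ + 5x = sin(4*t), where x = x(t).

Characteristic equation r² + 6r + 5 = 0 factors as (r + 5)(r + 1) = 0, so r = -5, -1.
Hence x_h = C1*exp(-5*t) + C2*exp(-t).
Try x_p = A*cos(4*t) + B*sin(4*t). Substituting and equating the coefficients of cos(4t) and sin(4t) gives A = -24/697, B = -11/697, so x_p = -24*cos(4*t)/697 - 11*sin(4*t)/697.

x = -24*cos(4*t)/697 - 11*sin(4*t)/697 + C1*exp(-5*t) + C2*exp(-t)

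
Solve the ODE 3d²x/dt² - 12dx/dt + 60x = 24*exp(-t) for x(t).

Divide through by 3: x'' - 4x' + 20x = 8*exp(-t).
Characteristic equation r² - 4r + 20 = 0 has discriminant (-4)² - 4·(20) = -64 < 0, so r = 2 ± 4i.
Hence x_h = C1*cos(4*t)*exp(2*t) + C2*exp(2*t)*sin(4*t).
Try x_p = A*exp(-t). Substituting into the equation and dividing by exp(-t) gives A = 8/25, so x_p = 8*exp(-t)/25.

x = 8*exp(-t)/25 + C1*cos(4*t)*exp(2*t) + C2*exp(2*t)*sin(4*t)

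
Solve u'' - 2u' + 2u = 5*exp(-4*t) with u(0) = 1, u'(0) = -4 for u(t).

Characteristic equation r² - 2r + 2 = 0 has discriminant (-2)² - 4·(2) = -4 < 0, so r = 1 ± i.
Hence u_h = C1*cos(t)*exp(t) + C2*exp(t)*sin(t).
Try u_p = A*exp(-4*t). Substituting into the equation and dividing by exp(-4*t) gives A = 5/26, so u_p = 5*exp(-4*t)/26.
General solution: u = 5*exp(-4*t)/26 + C1*cos(t)*exp(t) + C2*exp(t)*sin(t).
Apply the initial conditions: u(0) = 5/26 + C1 = 1 and u'(0) = -10/13 + C1 + C2 = -4. Solving gives C1 = 21/26, C2 = -105/26.

u = 5*exp(-4*t)/26 - 105*exp(t)*sin(t)/26 + 21*cos(t)*exp(t)/26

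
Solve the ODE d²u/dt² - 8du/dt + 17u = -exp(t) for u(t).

Characteristic equation r² - 8r + 17 = 0 has discriminant (-8)² - 4·(17) = -4 < 0, so r = 4 ± i.
Hence u_h = C1*cos(t)*exp(4*t) + C2*exp(4*t)*sin(t).
Try u_p = A*exp(t). Substituting into the equation and dividing by exp(t) gives A = -1/10, so u_p = -exp(t)/10.

u = -exp(t)/10 + C1*cos(t)*exp(4*t) + C2*exp(4*t)*sin(t)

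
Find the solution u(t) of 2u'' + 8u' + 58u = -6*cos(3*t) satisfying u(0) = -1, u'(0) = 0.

Divide through by 2: u'' + 4u' + 29u = -3*cos(3*t).
Characteristic equation r² + 4r + 29 = 0 has discriminant (4)² - 4·(29) = -100 < 0, so r = -2 ± 5i.
Hence u_h = C1*cos(5*t)*exp(-2*t) + C2*exp(-2*t)*sin(5*t).
Try u_p = A*cos(3*t) + B*sin(3*t). Substituting and equating the coefficients of cos(3t) and sin(3t) gives A = -15/136, B = -9/136, so u_p = -15*cos(3*t)/136 - 9*sin(3*t)/136.
General solution: u = -15*cos(3*t)/136 - 9*sin(3*t)/136 + C1*cos(5*t)*exp(-2*t) + C2*exp(-2*t)*sin(5*t).
Apply the initial conditions: u(0) = -15/136 + C1 = -1 and u'(0) = -27/136 - 2*C1 + 5*C2 = 0. Solving gives C1 = -121/136, C2 = -43/136.

u = -15*cos(3*t)/136 - 9*sin(3*t)/136 - 121*cos(5*t)*exp(-2*t)/136 - 43*exp(-2*t)*sin(5*t)/136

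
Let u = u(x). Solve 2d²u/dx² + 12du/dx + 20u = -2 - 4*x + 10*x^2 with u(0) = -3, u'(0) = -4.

u = 7/25 + x**2/2 - 4*x/5 - 326*exp(-3*x)*sin(x)/25 - 82*cos(x)*exp(-3*x)/25

Divide through by 2: u'' + 6u' + 10u = -1 - 2*x + 5*x^2.
Characteristic equation r² + 6r + 10 = 0 has discriminant (6)² - 4·(10) = -4 < 0, so r = -3 ± i.
Hence u_h = C1*cos(x)*exp(-3*x) + C2*exp(-3*x)*sin(x).
For the particular solution try u_p = A0 + A1*x + A2*x^2. Substituting and matching coefficients of each power of x gives A0 = 7/25, A1 = -4/5, A2 = 1/2, so u_p = 7/25 + x^2/2 - 4*x/5.
General solution: u = 7/25 + x^2/2 - 4*x/5 + C1*cos(x)*exp(-3*x) + C2*exp(-3*x)*sin(x).
Apply the initial conditions: u(0) = 7/25 + C1 = -3 and u'(0) = -4/5 + C2 - 3*C1 = -4. Solving gives C1 = -82/25, C2 = -326/25.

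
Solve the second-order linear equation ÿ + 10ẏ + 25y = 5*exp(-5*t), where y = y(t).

Characteristic equation r² + 10r + 25 = 0 has discriminant (10)² - 4·(25) = 0, so r = -5 is a repeated root.
Hence y_h = (C1 + C2*t)*exp(-5*t).
Since exp(-5*t) solves the homogeneous equation (r = -5 is a root of multiplicity 2), multiply the trial by t^2. Try y_p = A*t^2*exp(-5*t). Substituting into the equation and dividing by exp(-5*t) gives A = 5/2, so y_p = 5*t^2*exp(-5*t)/2.

y = C1*exp(-5*t) + 5*t**2*exp(-5*t)/2 + C2*t*exp(-5*t)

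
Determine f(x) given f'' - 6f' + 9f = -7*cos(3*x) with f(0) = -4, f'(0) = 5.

Characteristic equation r² - 6r + 9 = 0 has discriminant (-6)² - 4·(9) = 0, so r = 3 is a repeated root.
Hence f_h = (C1 + C2*x)*exp(3*x).
Try f_p = A*cos(3*x) + B*sin(3*x). Substituting and equating the coefficients of cos(3x) and sin(3x) gives A = 0, B = 7/18, so f_p = 7*sin(3*x)/18.
General solution: f = 7*sin(3*x)/18 + C1*exp(3*x) + C2*x*exp(3*x).
Apply the initial conditions: f(0) = C1 = -4 and f'(0) = 7/6 + C2 + 3*C1 = 5. Solving gives C1 = -4, C2 = 95/6.

f = -4*exp(3*x) + 7*sin(3*x)/18 + 95*x*exp(3*x)/6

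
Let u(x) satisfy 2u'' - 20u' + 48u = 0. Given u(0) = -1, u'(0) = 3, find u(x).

u = -9*exp(4*x)/2 + 7*exp(6*x)/2

Divide through by 2: u'' - 10u' + 24u = 0.
Characteristic equation r² - 10r + 24 = 0 factors as (r - 6)(r - 4) = 0, so r = 6, 4.
Hence u_h = C1*exp(6*x) + C2*exp(4*x).
Apply the initial conditions: u(0) = C1 + C2 = -1 and u'(0) = 4*C2 + 6*C1 = 3. Solving gives C1 = 7/2, C2 = -9/2.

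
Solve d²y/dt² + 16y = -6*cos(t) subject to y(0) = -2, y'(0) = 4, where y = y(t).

y = -8*cos(4*t)/5 - 2*cos(t)/5 + sin(4*t)

Characteristic equation r² + 16 = 0 has discriminant (0)² - 4·(16) = -64 < 0, so r = ± 4i.
Hence y_h = C1*cos(4*t) + C2*sin(4*t).
Try y_p = A*cos(t) + B*sin(t). Substituting and equating the coefficients of cos(t) and sin(t) gives A = -2/5, B = 0, so y_p = -2*cos(t)/5.
General solution: y = -2*cos(t)/5 + C1*cos(4*t) + C2*sin(4*t).
Apply the initial conditions: y(0) = -2/5 + C1 = -2 and y'(0) = 4*C2 = 4. Solving gives C1 = -8/5, C2 = 1.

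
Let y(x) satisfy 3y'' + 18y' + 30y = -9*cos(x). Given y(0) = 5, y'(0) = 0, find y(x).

Divide through by 3: y'' + 6y' + 10y = -3*cos(x).
Characteristic equation r² + 6r + 10 = 0 has discriminant (6)² - 4·(10) = -4 < 0, so r = -3 ± i.
Hence y_h = C1*cos(x)*exp(-3*x) + C2*exp(-3*x)*sin(x).
Try y_p = A*cos(x) + B*sin(x). Substituting and equating the coefficients of cos(x) and sin(x) gives A = -3/13, B = -2/13, so y_p = -3*cos(x)/13 - 2*sin(x)/13.
General solution: y = -3*cos(x)/13 - 2*sin(x)/13 + C1*cos(x)*exp(-3*x) + C2*exp(-3*x)*sin(x).
Apply the initial conditions: y(0) = -3/13 + C1 = 5 and y'(0) = -2/13 + C2 - 3*C1 = 0. Solving gives C1 = 68/13, C2 = 206/13.

y = -3*cos(x)/13 - 2*sin(x)/13 + 68*cos(x)*exp(-3*x)/13 + 206*exp(-3*x)*sin(x)/13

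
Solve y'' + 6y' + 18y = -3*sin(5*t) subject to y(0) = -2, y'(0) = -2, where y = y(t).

Characteristic equation r² + 6r + 18 = 0 has discriminant (6)² - 4·(18) = -36 < 0, so r = -3 ± 3i.
Hence y_h = C1*cos(3*t)*exp(-3*t) + C2*exp(-3*t)*sin(3*t).
Try y_p = A*cos(5*t) + B*sin(5*t). Substituting and equating the coefficients of cos(5t) and sin(5t) gives A = 90/949, B = 21/949, so y_p = 21*sin(5*t)/949 + 90*cos(5*t)/949.
General solution: y = 21*sin(5*t)/949 + 90*cos(5*t)/949 + C1*cos(3*t)*exp(-3*t) + C2*exp(-3*t)*sin(3*t).
Apply the initial conditions: y(0) = 90/949 + C1 = -2 and y'(0) = 105/949 - 3*C1 + 3*C2 = -2. Solving gives C1 = -1988/949, C2 = -7967/2847.

y = 21*sin(5*t)/949 + 90*cos(5*t)/949 - 7967*exp(-3*t)*sin(3*t)/2847 - 1988*cos(3*t)*exp(-3*t)/949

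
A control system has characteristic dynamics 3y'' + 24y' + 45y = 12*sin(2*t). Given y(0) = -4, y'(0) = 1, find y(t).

y = -239*exp(-3*t)/26 - 64*cos(2*t)/377 + 44*sin(2*t)/377 + 311*exp(-5*t)/58

Divide through by 3: y'' + 8y' + 15y = 4*sin(2*t).
Characteristic equation r² + 8r + 15 = 0 factors as (r + 3)(r + 5) = 0, so r = -3, -5.
Hence y_h = C1*exp(-3*t) + C2*exp(-5*t).
Try y_p = A*cos(2*t) + B*sin(2*t). Substituting and equating the coefficients of cos(2t) and sin(2t) gives A = -64/377, B = 44/377, so y_p = -64*cos(2*t)/377 + 44*sin(2*t)/377.
General solution: y = -64*cos(2*t)/377 + 44*sin(2*t)/377 + C1*exp(-3*t) + C2*exp(-5*t).
Apply the initial conditions: y(0) = -64/377 + C1 + C2 = -4 and y'(0) = 88/377 - 5*C2 - 3*C1 = 1. Solving gives C1 = -239/26, C2 = 311/58.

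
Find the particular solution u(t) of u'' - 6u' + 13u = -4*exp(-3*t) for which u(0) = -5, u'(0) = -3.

u = -exp(-3*t)/10 - 49*cos(2*t)*exp(3*t)/10 + 57*exp(3*t)*sin(2*t)/10

Characteristic equation r² - 6r + 13 = 0 has discriminant (-6)² - 4·(13) = -16 < 0, so r = 3 ± 2i.
Hence u_h = C1*cos(2*t)*exp(3*t) + C2*exp(3*t)*sin(2*t).
Try u_p = A*exp(-3*t). Substituting into the equation and dividing by exp(-3*t) gives A = -1/10, so u_p = -exp(-3*t)/10.
General solution: u = -exp(-3*t)/10 + C1*cos(2*t)*exp(3*t) + C2*exp(3*t)*sin(2*t).
Apply the initial conditions: u(0) = -1/10 + C1 = -5 and u'(0) = 3/10 + 2*C2 + 3*C1 = -3. Solving gives C1 = -49/10, C2 = 57/10.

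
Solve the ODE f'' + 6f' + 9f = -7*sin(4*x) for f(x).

f = 49*sin(4*x)/625 + 168*cos(4*x)/625 + C1*exp(-3*x) + C2*x*exp(-3*x)

Characteristic equation r² + 6r + 9 = 0 has discriminant (6)² - 4·(9) = 0, so r = -3 is a repeated root.
Hence f_h = (C1 + C2*x)*exp(-3*x).
Try f_p = A*cos(4*x) + B*sin(4*x). Substituting and equating the coefficients of cos(4x) and sin(4x) gives A = 168/625, B = 49/625, so f_p = 49*sin(4*x)/625 + 168*cos(4*x)/625.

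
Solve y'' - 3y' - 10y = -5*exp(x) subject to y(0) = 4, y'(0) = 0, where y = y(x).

Characteristic equation r² - 3r - 10 = 0 factors as (r - 5)(r + 2) = 0, so r = 5, -2.
Hence y_h = C1*exp(5*x) + C2*exp(-2*x).
Try y_p = A*exp(x). Substituting into the equation and dividing by exp(x) gives A = 5/12, so y_p = 5*exp(x)/12.
General solution: y = 5*exp(x)/12 + C1*exp(5*x) + C2*exp(-2*x).
Apply the initial conditions: y(0) = 5/12 + C1 + C2 = 4 and y'(0) = 5/12 - 2*C2 + 5*C1 = 0. Solving gives C1 = 27/28, C2 = 55/21.

y = 5*exp(x)/12 + 27*exp(5*x)/28 + 55*exp(-2*x)/21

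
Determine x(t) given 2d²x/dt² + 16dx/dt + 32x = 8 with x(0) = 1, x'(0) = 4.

x = 1/4 + 3*exp(-4*t)/4 + 7*t*exp(-4*t)

Divide through by 2: x'' + 8x' + 16x = 4.
Characteristic equation r² + 8r + 16 = 0 has discriminant (8)² - 4·(16) = 0, so r = -4 is a repeated root.
Hence x_h = (C1 + C2*t)*exp(-4*t).
For the particular solution try x_p = A0. Substituting and matching coefficients of each power of t gives A0 = 1/4, so x_p = 1/4.
General solution: x = 1/4 + C1*exp(-4*t) + C2*t*exp(-4*t).
Apply the initial conditions: x(0) = 1/4 + C1 = 1 and x'(0) = C2 - 4*C1 = 4. Solving gives C1 = 3/4, C2 = 7.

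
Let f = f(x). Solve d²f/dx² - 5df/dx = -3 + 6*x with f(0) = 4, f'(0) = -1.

Characteristic equation r² - 5r = 0 factors as (r - 5)r = 0, so r = 5, 0.
Hence f_h = C1*exp(5*x) + C2.
Since 0 is a characteristic root (multiplicity 1), multiply the polynomial trial by x: try f_p = x*(A0 + A1*x). Substituting and matching coefficients of each power of x gives A0 = 9/25, A1 = -3/5, so f_p = -3*x^2/5 + 9*x/25.
General solution: f = C2 - 3*x^2/5 + 9*x/25 + C1*exp(5*x).
Apply the initial conditions: f(0) = C1 + C2 = 4 and f'(0) = 9/25 + 5*C1 = -1. Solving gives C1 = -34/125, C2 = 534/125.

f = 534/125 - 34*exp(5*x)/125 - 3*x**2/5 + 9*x/25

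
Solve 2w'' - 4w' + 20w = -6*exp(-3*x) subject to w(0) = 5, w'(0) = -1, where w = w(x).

w = -3*exp(-3*x)/25 - 54*exp(x)*sin(3*x)/25 + 128*cos(3*x)*exp(x)/25

Divide through by 2: w'' - 2w' + 10w = -3*exp(-3*x).
Characteristic equation r² - 2r + 10 = 0 has discriminant (-2)² - 4·(10) = -36 < 0, so r = 1 ± 3i.
Hence w_h = C1*cos(3*x)*exp(x) + C2*exp(x)*sin(3*x).
Try w_p = A*exp(-3*x). Substituting into the equation and dividing by exp(-3*x) gives A = -3/25, so w_p = -3*exp(-3*x)/25.
General solution: w = -3*exp(-3*x)/25 + C1*cos(3*x)*exp(x) + C2*exp(x)*sin(3*x).
Apply the initial conditions: w(0) = -3/25 + C1 = 5 and w'(0) = 9/25 + C1 + 3*C2 = -1. Solving gives C1 = 128/25, C2 = -54/25.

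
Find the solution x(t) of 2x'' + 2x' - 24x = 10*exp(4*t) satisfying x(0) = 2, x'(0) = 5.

Divide through by 2: x'' + x' - 12x = 5*exp(4*t).
Characteristic equation r² + r - 12 = 0 factors as (r + 4)(r - 3) = 0, so r = -4, 3.
Hence x_h = C1*exp(-4*t) + C2*exp(3*t).
Try x_p = A*exp(4*t). Substituting into the equation and dividing by exp(4*t) gives A = 5/8, so x_p = 5*exp(4*t)/8.
General solution: x = 5*exp(4*t)/8 + C1*exp(-4*t) + C2*exp(3*t).
Apply the initial conditions: x(0) = 5/8 + C1 + C2 = 2 and x'(0) = 5/2 - 4*C1 + 3*C2 = 5. Solving gives C1 = 13/56, C2 = 8/7.

x = 5*exp(4*t)/8 + 8*exp(3*t)/7 + 13*exp(-4*t)/56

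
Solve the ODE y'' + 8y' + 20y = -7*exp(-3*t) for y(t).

y = -7*exp(-3*t)/5 + C1*cos(2*t)*exp(-4*t) + C2*exp(-4*t)*sin(2*t)

Characteristic equation r² + 8r + 20 = 0 has discriminant (8)² - 4·(20) = -16 < 0, so r = -4 ± 2i.
Hence y_h = C1*cos(2*t)*exp(-4*t) + C2*exp(-4*t)*sin(2*t).
Try y_p = A*exp(-3*t). Substituting into the equation and dividing by exp(-3*t) gives A = -7/5, so y_p = -7*exp(-3*t)/5.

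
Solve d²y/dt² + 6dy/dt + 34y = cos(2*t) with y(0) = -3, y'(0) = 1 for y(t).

Characteristic equation r² + 6r + 34 = 0 has discriminant (6)² - 4·(34) = -100 < 0, so r = -3 ± 5i.
Hence y_h = C1*cos(5*t)*exp(-3*t) + C2*exp(-3*t)*sin(5*t).
Try y_p = A*cos(2*t) + B*sin(2*t). Substituting and equating the coefficients of cos(2t) and sin(2t) gives A = 5/174, B = 1/87, so y_p = sin(2*t)/87 + 5*cos(2*t)/174.
General solution: y = sin(2*t)/87 + 5*cos(2*t)/174 + C1*cos(5*t)*exp(-3*t) + C2*exp(-3*t)*sin(5*t).
Apply the initial conditions: y(0) = 5/174 + C1 = -3 and y'(0) = 2/87 - 3*C1 + 5*C2 = 1. Solving gives C1 = -527/174, C2 = -1411/870.

y = sin(2*t)/87 + 5*cos(2*t)/174 - 1411*exp(-3*t)*sin(5*t)/870 - 527*cos(5*t)*exp(-3*t)/174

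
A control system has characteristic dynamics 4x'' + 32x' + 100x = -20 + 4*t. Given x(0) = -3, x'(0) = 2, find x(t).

Divide through by 4: x'' + 8x' + 25x = -5 + t.
Characteristic equation r² + 8r + 25 = 0 has discriminant (8)² - 4·(25) = -36 < 0, so r = -4 ± 3i.
Hence x_h = C1*cos(3*t)*exp(-4*t) + C2*exp(-4*t)*sin(3*t).
For the particular solution try x_p = A0 + A1*t. Substituting and matching coefficients of each power of t gives A0 = -133/625, A1 = 1/25, so x_p = -133/625 + t/25.
General solution: x = -133/625 + t/25 + C1*cos(3*t)*exp(-4*t) + C2*exp(-4*t)*sin(3*t).
Apply the initial conditions: x(0) = -133/625 + C1 = -3 and x'(0) = 1/25 - 4*C1 + 3*C2 = 2. Solving gives C1 = -1742/625, C2 = -5743/1875.

x = -133/625 + t/25 - 5743*exp(-4*t)*sin(3*t)/1875 - 1742*cos(3*t)*exp(-4*t)/625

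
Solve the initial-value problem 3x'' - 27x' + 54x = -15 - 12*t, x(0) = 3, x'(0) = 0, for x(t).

Divide through by 3: x'' - 9x' + 18x = -5 - 4*t.
Characteristic equation r² - 9r + 18 = 0 factors as (r - 3)(r - 6) = 0, so r = 3, 6.
Hence x_h = C1*exp(3*t) + C2*exp(6*t).
For the particular solution try x_p = A0 + A1*t. Substituting and matching coefficients of each power of t gives A0 = -7/18, A1 = -2/9, so x_p = -7/18 - 2*t/9.
General solution: x = -7/18 - 2*t/9 + C1*exp(3*t) + C2*exp(6*t).
Apply the initial conditions: x(0) = -7/18 + C1 + C2 = 3 and x'(0) = -2/9 + 3*C1 + 6*C2 = 0. Solving gives C1 = 181/27, C2 = -179/54.

x = -7/18 - 179*exp(6*t)/54 - 2*t/9 + 181*exp(3*t)/27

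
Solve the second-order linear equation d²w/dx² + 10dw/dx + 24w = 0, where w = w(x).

Characteristic equation r² + 10r + 24 = 0 factors as (r + 4)(r + 6) = 0, so r = -4, -6.
Hence w_h = C1*exp(-4*x) + C2*exp(-6*x).

w = C1*exp(-4*x) + C2*exp(-6*x)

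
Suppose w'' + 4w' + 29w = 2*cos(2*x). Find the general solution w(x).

Characteristic equation r² + 4r + 29 = 0 has discriminant (4)² - 4·(29) = -100 < 0, so r = -2 ± 5i.
Hence w_h = C1*cos(5*x)*exp(-2*x) + C2*exp(-2*x)*sin(5*x).
Try w_p = A*cos(2*x) + B*sin(2*x). Substituting and equating the coefficients of cos(2x) and sin(2x) gives A = 50/689, B = 16/689, so w_p = 16*sin(2*x)/689 + 50*cos(2*x)/689.

w = 16*sin(2*x)/689 + 50*cos(2*x)/689 + C1*cos(5*x)*exp(-2*x) + C2*exp(-2*x)*sin(5*x)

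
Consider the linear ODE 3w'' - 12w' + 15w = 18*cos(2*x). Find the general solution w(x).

w = -48*sin(2*x)/65 + 6*cos(2*x)/65 + C1*cos(x)*exp(2*x) + C2*exp(2*x)*sin(x)

Divide through by 3: w'' - 4w' + 5w = 6*cos(2*x).
Characteristic equation r² - 4r + 5 = 0 has discriminant (-4)² - 4·(5) = -4 < 0, so r = 2 ± i.
Hence w_h = C1*cos(x)*exp(2*x) + C2*exp(2*x)*sin(x).
Try w_p = A*cos(2*x) + B*sin(2*x). Substituting and equating the coefficients of cos(2x) and sin(2x) gives A = 6/65, B = -48/65, so w_p = -48*sin(2*x)/65 + 6*cos(2*x)/65.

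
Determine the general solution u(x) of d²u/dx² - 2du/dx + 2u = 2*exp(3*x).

Characteristic equation r² - 2r + 2 = 0 has discriminant (-2)² - 4·(2) = -4 < 0, so r = 1 ± i.
Hence u_h = C1*cos(x)*exp(x) + C2*exp(x)*sin(x).
Try u_p = A*exp(3*x). Substituting into the equation and dividing by exp(3*x) gives A = 2/5, so u_p = 2*exp(3*x)/5.

u = 2*exp(3*x)/5 + C1*cos(x)*exp(x) + C2*exp(x)*sin(x)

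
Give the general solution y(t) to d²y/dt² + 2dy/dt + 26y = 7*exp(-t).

y = 7*exp(-t)/25 + C1*cos(5*t)*exp(-t) + C2*exp(-t)*sin(5*t)

Characteristic equation r² + 2r + 26 = 0 has discriminant (2)² - 4·(26) = -100 < 0, so r = -1 ± 5i.
Hence y_h = C1*cos(5*t)*exp(-t) + C2*exp(-t)*sin(5*t).
Try y_p = A*exp(-t). Substituting into the equation and dividing by exp(-t) gives A = 7/25, so y_p = 7*exp(-t)/25.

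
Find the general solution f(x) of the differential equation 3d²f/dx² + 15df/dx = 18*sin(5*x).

f = C2 - 3*cos(5*x)/25 - 3*sin(5*x)/25 + C1*exp(-5*x)

Divide through by 3: f'' + 5f' = 6*sin(5*x).
Characteristic equation r² + 5r = 0 factors as (r + 5)r = 0, so r = -5, 0.
Hence f_h = C1*exp(-5*x) + C2.
Try f_p = A*cos(5*x) + B*sin(5*x). Substituting and equating the coefficients of cos(5x) and sin(5x) gives A = -3/25, B = -3/25, so f_p = -3*cos(5*x)/25 - 3*sin(5*x)/25.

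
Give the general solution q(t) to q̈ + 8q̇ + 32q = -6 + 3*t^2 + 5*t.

Characteristic equation r² + 8r + 32 = 0 has discriminant (8)² - 4·(32) = -64 < 0, so r = -4 ± 4i.
Hence q_h = C1*cos(4*t)*exp(-4*t) + C2*exp(-4*t)*sin(4*t).
For the particular solution try q_p = A0 + A1*t + A2*t^2. Substituting and matching coefficients of each power of t gives A0 = -113/512, A1 = 7/64, A2 = 3/32, so q_p = -113/512 + 3*t^2/32 + 7*t/64.

q = -113/512 + 3*t**2/32 + 7*t/64 + C1*cos(4*t)*exp(-4*t) + C2*exp(-4*t)*sin(4*t)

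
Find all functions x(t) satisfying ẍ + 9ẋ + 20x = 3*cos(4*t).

Characteristic equation r² + 9r + 20 = 0 factors as (r + 5)(r + 4) = 0, so r = -5, -4.
Hence x_h = C1*exp(-5*t) + C2*exp(-4*t).
Try x_p = A*cos(4*t) + B*sin(4*t). Substituting and equating the coefficients of cos(4t) and sin(4t) gives A = 3/328, B = 27/328, so x_p = 3*cos(4*t)/328 + 27*sin(4*t)/328.

x = 3*cos(4*t)/328 + 27*sin(4*t)/328 + C1*exp(-5*t) + C2*exp(-4*t)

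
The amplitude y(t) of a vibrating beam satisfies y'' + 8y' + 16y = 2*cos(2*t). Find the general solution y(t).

Characteristic equation r² + 8r + 16 = 0 has discriminant (8)² - 4·(16) = 0, so r = -4 is a repeated root.
Hence y_h = (C1 + C2*t)*exp(-4*t).
Try y_p = A*cos(2*t) + B*sin(2*t). Substituting and equating the coefficients of cos(2t) and sin(2t) gives A = 3/50, B = 2/25, so y_p = 2*sin(2*t)/25 + 3*cos(2*t)/50.

y = 2*sin(2*t)/25 + 3*cos(2*t)/50 + C1*exp(-4*t) + C2*t*exp(-4*t)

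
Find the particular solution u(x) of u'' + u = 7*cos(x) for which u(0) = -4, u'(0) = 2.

u = -4*cos(x) + 2*sin(x) + 7*x*sin(x)/2

Characteristic equation r² + 1 = 0 has discriminant (0)² - 4·(1) = -4 < 0, so r = ± i.
Hence u_h = C1*cos(x) + C2*sin(x).
Since ±1i are characteristic roots, multiply the trial by x. Try u_p = x*(A*cos(x) + B*sin(x)). Substituting and equating the coefficients of cos(x) and sin(x) gives A = 0, B = 7/2, so u_p = 7*x*sin(x)/2.
General solution: u = C1*cos(x) + C2*sin(x) + 7*x*sin(x)/2.
Apply the initial conditions: u(0) = C1 = -4 and u'(0) = C2 = 2. Solving gives C1 = -4, C2 = 2.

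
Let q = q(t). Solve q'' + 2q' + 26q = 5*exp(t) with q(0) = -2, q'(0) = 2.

q = 5*exp(t)/29 - 63*cos(5*t)*exp(-t)/29 - 2*exp(-t)*sin(5*t)/29

Characteristic equation r² + 2r + 26 = 0 has discriminant (2)² - 4·(26) = -100 < 0, so r = -1 ± 5i.
Hence q_h = C1*cos(5*t)*exp(-t) + C2*exp(-t)*sin(5*t).
Try q_p = A*exp(t). Substituting into the equation and dividing by exp(t) gives A = 5/29, so q_p = 5*exp(t)/29.
General solution: q = 5*exp(t)/29 + C1*cos(5*t)*exp(-t) + C2*exp(-t)*sin(5*t).
Apply the initial conditions: q(0) = 5/29 + C1 = -2 and q'(0) = 5/29 - C1 + 5*C2 = 2. Solving gives C1 = -63/29, C2 = -2/29.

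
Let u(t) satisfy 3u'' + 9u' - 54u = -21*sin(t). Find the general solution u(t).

Divide through by 3: u'' + 3u' - 18u = -7*sin(t).
Characteristic equation r² + 3r - 18 = 0 factors as (r + 6)(r - 3) = 0, so r = -6, 3.
Hence u_h = C1*exp(-6*t) + C2*exp(3*t).
Try u_p = A*cos(t) + B*sin(t). Substituting and equating the coefficients of cos(t) and sin(t) gives A = 21/370, B = 133/370, so u_p = 21*cos(t)/370 + 133*sin(t)/370.

u = 21*cos(t)/370 + 133*sin(t)/370 + C1*exp(-6*t) + C2*exp(3*t)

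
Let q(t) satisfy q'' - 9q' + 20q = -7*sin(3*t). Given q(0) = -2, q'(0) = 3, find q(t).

Characteristic equation r² - 9r + 20 = 0 factors as (r - 4)(r - 5) = 0, so r = 4, 5.
Hence q_h = C1*exp(4*t) + C2*exp(5*t).
Try q_p = A*cos(3*t) + B*sin(3*t). Substituting and equating the coefficients of cos(3t) and sin(3t) gives A = -189/850, B = -77/850, so q_p = -189*cos(3*t)/850 - 77*sin(3*t)/850.
General solution: q = -189*cos(3*t)/850 - 77*sin(3*t)/850 + C1*exp(4*t) + C2*exp(5*t).
Apply the initial conditions: q(0) = -189/850 + C1 + C2 = -2 and q'(0) = -231/850 + 4*C1 + 5*C2 = 3. Solving gives C1 = -304/25, C2 = 353/34.

q = -304*exp(4*t)/25 - 189*cos(3*t)/850 - 77*sin(3*t)/850 + 353*exp(5*t)/34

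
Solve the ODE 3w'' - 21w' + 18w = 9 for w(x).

Divide through by 3: w'' - 7w' + 6w = 3.
Characteristic equation r² - 7r + 6 = 0 factors as (r - 1)(r - 6) = 0, so r = 1, 6.
Hence w_h = C1*exp(x) + C2*exp(6*x).
For the particular solution try w_p = A0. Substituting and matching coefficients of each power of x gives A0 = 1/2, so w_p = 1/2.

w = 1/2 + C1*exp(x) + C2*exp(6*x)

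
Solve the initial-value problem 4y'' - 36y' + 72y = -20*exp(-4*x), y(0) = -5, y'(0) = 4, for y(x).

Divide through by 4: y'' - 9y' + 18y = -5*exp(-4*x).
Characteristic equation r² - 9r + 18 = 0 factors as (r - 3)(r - 6) = 0, so r = 3, 6.
Hence y_h = C1*exp(3*x) + C2*exp(6*x).
Try y_p = A*exp(-4*x). Substituting into the equation and dividing by exp(-4*x) gives A = -1/14, so y_p = -exp(-4*x)/14.
General solution: y = -exp(-4*x)/14 + C1*exp(3*x) + C2*exp(6*x).
Apply the initial conditions: y(0) = -1/14 + C1 + C2 = -5 and y'(0) = 2/7 + 3*C1 + 6*C2 = 4. Solving gives C1 = -233/21, C2 = 37/6.

y = -233*exp(3*x)/21 - exp(-4*x)/14 + 37*exp(6*x)/6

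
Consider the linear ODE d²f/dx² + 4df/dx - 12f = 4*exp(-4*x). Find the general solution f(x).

f = -exp(-4*x)/3 + C1*exp(2*x) + C2*exp(-6*x)

Characteristic equation r² + 4r - 12 = 0 factors as (r - 2)(r + 6) = 0, so r = 2, -6.
Hence f_h = C1*exp(2*x) + C2*exp(-6*x).
Try f_p = A*exp(-4*x). Substituting into the equation and dividing by exp(-4*x) gives A = -1/3, so f_p = -exp(-4*x)/3.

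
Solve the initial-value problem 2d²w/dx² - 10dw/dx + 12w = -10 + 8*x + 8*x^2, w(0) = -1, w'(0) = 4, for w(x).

Divide through by 2: w'' - 5w' + 6w = -5 + 4*x + 4*x^2.
Characteristic equation r² - 5r + 6 = 0 factors as (r - 2)(r - 3) = 0, so r = 2, 3.
Hence w_h = C1*exp(2*x) + C2*exp(3*x).
For the particular solution try w_p = A0 + A1*x + A2*x^2. Substituting and matching coefficients of each power of x gives A0 = 23/54, A1 = 16/9, A2 = 2/3, so w_p = 23/54 + 2*x^2/3 + 16*x/9.
General solution: w = 23/54 + 2*x^2/3 + 16*x/9 + C1*exp(2*x) + C2*exp(3*x).
Apply the initial conditions: w(0) = 23/54 + C1 + C2 = -1 and w'(0) = 16/9 + 2*C1 + 3*C2 = 4. Solving gives C1 = -13/2, C2 = 137/27.

w = 23/54 - 13*exp(2*x)/2 + 2*x**2/3 + 16*x/9 + 137*exp(3*x)/27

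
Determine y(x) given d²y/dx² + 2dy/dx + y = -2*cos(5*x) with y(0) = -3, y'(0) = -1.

Characteristic equation r² + 2r + 1 = 0 has discriminant (2)² - 4·(1) = 0, so r = -1 is a repeated root.
Hence y_h = (C1 + C2*x)*exp(-x).
Try y_p = A*cos(5*x) + B*sin(5*x). Substituting and equating the coefficients of cos(5x) and sin(5x) gives A = 12/169, B = -5/169, so y_p = -5*sin(5*x)/169 + 12*cos(5*x)/169.
General solution: y = -5*sin(5*x)/169 + 12*cos(5*x)/169 + C1*exp(-x) + C2*x*exp(-x).
Apply the initial conditions: y(0) = 12/169 + C1 = -3 and y'(0) = -25/169 + C2 - C1 = -1. Solving gives C1 = -519/169, C2 = -51/13.

y = -519*exp(-x)/169 - 5*sin(5*x)/169 + 12*cos(5*x)/169 - 51*x*exp(-x)/13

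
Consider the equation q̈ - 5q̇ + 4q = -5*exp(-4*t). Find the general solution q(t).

Characteristic equation r² - 5r + 4 = 0 factors as (r - 4)(r - 1) = 0, so r = 4, 1.
Hence q_h = C1*exp(4*t) + C2*exp(t).
Try q_p = A*exp(-4*t). Substituting into the equation and dividing by exp(-4*t) gives A = -1/8, so q_p = -exp(-4*t)/8.

q = -exp(-4*t)/8 + C1*exp(4*t) + C2*exp(t)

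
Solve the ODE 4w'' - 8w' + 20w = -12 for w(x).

Divide through by 4: w'' - 2w' + 5w = -3.
Characteristic equation r² - 2r + 5 = 0 has discriminant (-2)² - 4·(5) = -16 < 0, so r = 1 ± 2i.
Hence w_h = C1*cos(2*x)*exp(x) + C2*exp(x)*sin(2*x).
For the particular solution try w_p = A0. Substituting and matching coefficients of each power of x gives A0 = -3/5, so w_p = -3/5.

w = -3/5 + C1*cos(2*x)*exp(x) + C2*exp(x)*sin(2*x)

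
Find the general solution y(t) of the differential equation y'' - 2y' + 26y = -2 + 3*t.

Characteristic equation r² - 2r + 26 = 0 has discriminant (-2)² - 4·(26) = -100 < 0, so r = 1 ± 5i.
Hence y_h = C1*cos(5*t)*exp(t) + C2*exp(t)*sin(5*t).
For the particular solution try y_p = A0 + A1*t. Substituting and matching coefficients of each power of t gives A0 = -23/338, A1 = 3/26, so y_p = -23/338 + 3*t/26.

y = -23/338 + 3*t/26 + C1*cos(5*t)*exp(t) + C2*exp(t)*sin(5*t)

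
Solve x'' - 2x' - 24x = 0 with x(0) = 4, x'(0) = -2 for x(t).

Characteristic equation r² - 2r - 24 = 0 factors as (r - 6)(r + 4) = 0, so r = 6, -4.
Hence x_h = C1*exp(6*t) + C2*exp(-4*t).
Apply the initial conditions: x(0) = C1 + C2 = 4 and x'(0) = -4*C2 + 6*C1 = -2. Solving gives C1 = 7/5, C2 = 13/5.

x = 7*exp(6*t)/5 + 13*exp(-4*t)/5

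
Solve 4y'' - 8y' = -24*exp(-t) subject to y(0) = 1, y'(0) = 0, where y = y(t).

y = 4 - exp(2*t) - 2*exp(-t)

Divide through by 4: y'' - 2y' = -6*exp(-t).
Characteristic equation r² - 2r = 0 factors as (r - 2)r = 0, so r = 2, 0.
Hence y_h = C1*exp(2*t) + C2.
Try y_p = A*exp(-t). Substituting into the equation and dividing by exp(-t) gives A = -2, so y_p = -2*exp(-t).
General solution: y = C2 - 2*exp(-t) + C1*exp(2*t).
Apply the initial conditions: y(0) = -2 + C1 + C2 = 1 and y'(0) = 2 + 2*C1 = 0. Solving gives C1 = -1, C2 = 4.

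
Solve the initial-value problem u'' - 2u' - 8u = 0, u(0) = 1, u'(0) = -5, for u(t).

u = -exp(4*t)/2 + 3*exp(-2*t)/2

Characteristic equation r² - 2r - 8 = 0 factors as (r + 2)(r - 4) = 0, so r = -2, 4.
Hence u_h = C1*exp(-2*t) + C2*exp(4*t).
Apply the initial conditions: u(0) = C1 + C2 = 1 and u'(0) = -2*C1 + 4*C2 = -5. Solving gives C1 = 3/2, C2 = -1/2.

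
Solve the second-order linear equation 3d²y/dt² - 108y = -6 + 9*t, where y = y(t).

y = 1/18 - t/12 + C1*exp(6*t) + C2*exp(-6*t)

Divide through by 3: y'' - 36y = -2 + 3*t.
Characteristic equation r² - 36 = 0 factors as (r - 6)(r + 6) = 0, so r = 6, -6.
Hence y_h = C1*exp(6*t) + C2*exp(-6*t).
For the particular solution try y_p = A0 + A1*t. Substituting and matching coefficients of each power of t gives A0 = 1/18, A1 = -1/12, so y_p = 1/18 - t/12.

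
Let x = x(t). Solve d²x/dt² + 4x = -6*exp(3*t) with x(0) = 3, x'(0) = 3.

Characteristic equation r² + 4 = 0 has discriminant (0)² - 4·(4) = -16 < 0, so r = ± 2i.
Hence x_h = C1*cos(2*t) + C2*sin(2*t).
Try x_p = A*exp(3*t). Substituting into the equation and dividing by exp(3*t) gives A = -6/13, so x_p = -6*exp(3*t)/13.
General solution: x = -6*exp(3*t)/13 + C1*cos(2*t) + C2*sin(2*t).
Apply the initial conditions: x(0) = -6/13 + C1 = 3 and x'(0) = -18/13 + 2*C2 = 3. Solving gives C1 = 45/13, C2 = 57/26.

x = -6*exp(3*t)/13 + 45*cos(2*t)/13 + 57*sin(2*t)/26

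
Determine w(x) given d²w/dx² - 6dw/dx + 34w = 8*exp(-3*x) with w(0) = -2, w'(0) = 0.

Characteristic equation r² - 6r + 34 = 0 has discriminant (-6)² - 4·(34) = -100 < 0, so r = 3 ± 5i.
Hence w_h = C1*cos(5*x)*exp(3*x) + C2*exp(3*x)*sin(5*x).
Try w_p = A*exp(-3*x). Substituting into the equation and dividing by exp(-3*x) gives A = 8/61, so w_p = 8*exp(-3*x)/61.
General solution: w = 8*exp(-3*x)/61 + C1*cos(5*x)*exp(3*x) + C2*exp(3*x)*sin(5*x).
Apply the initial conditions: w(0) = 8/61 + C1 = -2 and w'(0) = -24/61 + 3*C1 + 5*C2 = 0. Solving gives C1 = -130/61, C2 = 414/305.

w = 8*exp(-3*x)/61 - 130*cos(5*x)*exp(3*x)/61 + 414*exp(3*x)*sin(5*x)/305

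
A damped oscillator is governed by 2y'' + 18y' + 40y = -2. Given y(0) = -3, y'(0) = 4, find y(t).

Divide through by 2: y'' + 9y' + 20y = -1.
Characteristic equation r² + 9r + 20 = 0 factors as (r + 4)(r + 5) = 0, so r = -4, -5.
Hence y_h = C1*exp(-4*t) + C2*exp(-5*t).
For the particular solution try y_p = A0. Substituting and matching coefficients of each power of t gives A0 = -1/20, so y_p = -1/20.
General solution: y = -1/20 + C1*exp(-4*t) + C2*exp(-5*t).
Apply the initial conditions: y(0) = -1/20 + C1 + C2 = -3 and y'(0) = -5*C2 - 4*C1 = 4. Solving gives C1 = -43/4, C2 = 39/5.

y = -1/20 - 43*exp(-4*t)/4 + 39*exp(-5*t)/5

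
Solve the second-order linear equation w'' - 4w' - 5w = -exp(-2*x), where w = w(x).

w = -exp(-2*x)/7 + C1*exp(-x) + C2*exp(5*x)

Characteristic equation r² - 4r - 5 = 0 factors as (r + 1)(r - 5) = 0, so r = -1, 5.
Hence w_h = C1*exp(-x) + C2*exp(5*x).
Try w_p = A*exp(-2*x). Substituting into the equation and dividing by exp(-2*x) gives A = -1/7, so w_p = -exp(-2*x)/7.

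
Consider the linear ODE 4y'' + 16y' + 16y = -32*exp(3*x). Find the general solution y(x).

y = -8*exp(3*x)/25 + C1*exp(-2*x) + C2*x*exp(-2*x)

Divide through by 4: y'' + 4y' + 4y = -8*exp(3*x).
Characteristic equation r² + 4r + 4 = 0 has discriminant (4)² - 4·(4) = 0, so r = -2 is a repeated root.
Hence y_h = (C1 + C2*x)*exp(-2*x).
Try y_p = A*exp(3*x). Substituting into the equation and dividing by exp(3*x) gives A = -8/25, so y_p = -8*exp(3*x)/25.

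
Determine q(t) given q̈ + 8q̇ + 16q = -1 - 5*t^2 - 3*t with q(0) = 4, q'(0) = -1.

Characteristic equation r² + 8r + 16 = 0 has discriminant (8)² - 4·(16) = 0, so r = -4 is a repeated root.
Hence q_h = (C1 + C2*t)*exp(-4*t).
For the particular solution try q_p = A0 + A1*t + A2*t^2. Substituting and matching coefficients of each power of t gives A0 = -11/128, A1 = 1/8, A2 = -5/16, so q_p = -11/128 - 5*t^2/16 + t/8.
General solution: q = -11/128 - 5*t^2/16 + t/8 + C1*exp(-4*t) + C2*t*exp(-4*t).
Apply the initial conditions: q(0) = -11/128 + C1 = 4 and q'(0) = 1/8 + C2 - 4*C1 = -1. Solving gives C1 = 523/128, C2 = 487/32.

q = -11/128 - 5*t**2/16 + t/8 + 523*exp(-4*t)/128 + 487*t*exp(-4*t)/32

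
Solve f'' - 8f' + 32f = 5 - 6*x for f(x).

Characteristic equation r² - 8r + 32 = 0 has discriminant (-8)² - 4·(32) = -64 < 0, so r = 4 ± 4i.
Hence f_h = C1*cos(4*x)*exp(4*x) + C2*exp(4*x)*sin(4*x).
For the particular solution try f_p = A0 + A1*x. Substituting and matching coefficients of each power of x gives A0 = 7/64, A1 = -3/16, so f_p = 7/64 - 3*x/16.

f = 7/64 - 3*x/16 + C1*cos(4*x)*exp(4*x) + C2*exp(4*x)*sin(4*x)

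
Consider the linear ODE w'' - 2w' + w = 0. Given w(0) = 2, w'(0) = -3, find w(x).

Characteristic equation r² - 2r + 1 = 0 has discriminant (-2)² - 4·(1) = 0, so r = 1 is a repeated root.
Hence w_h = (C1 + C2*x)*exp(x).
Apply the initial conditions: w(0) = C1 = 2 and w'(0) = C1 + C2 = -3. Solving gives C1 = 2, C2 = -5.

w = 2*exp(x) - 5*x*exp(x)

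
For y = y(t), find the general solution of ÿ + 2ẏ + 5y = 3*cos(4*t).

y = -33*cos(4*t)/185 + 24*sin(4*t)/185 + C1*cos(2*t)*exp(-t) + C2*exp(-t)*sin(2*t)

Characteristic equation r² + 2r + 5 = 0 has discriminant (2)² - 4·(5) = -16 < 0, so r = -1 ± 2i.
Hence y_h = C1*cos(2*t)*exp(-t) + C2*exp(-t)*sin(2*t).
Try y_p = A*cos(4*t) + B*sin(4*t). Substituting and equating the coefficients of cos(4t) and sin(4t) gives A = -33/185, B = 24/185, so y_p = -33*cos(4*t)/185 + 24*sin(4*t)/185.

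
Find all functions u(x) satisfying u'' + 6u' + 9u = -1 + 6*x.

Characteristic equation r² + 6r + 9 = 0 has discriminant (6)² - 4·(9) = 0, so r = -3 is a repeated root.
Hence u_h = (C1 + C2*x)*exp(-3*x).
For the particular solution try u_p = A0 + A1*x. Substituting and matching coefficients of each power of x gives A0 = -5/9, A1 = 2/3, so u_p = -5/9 + 2*x/3.

u = -5/9 + 2*x/3 + C1*exp(-3*x) + C2*x*exp(-3*x)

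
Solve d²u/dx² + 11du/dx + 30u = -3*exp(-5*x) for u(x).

Characteristic equation r² + 11r + 30 = 0 factors as (r + 5)(r + 6) = 0, so r = -5, -6.
Hence u_h = C1*exp(-5*x) + C2*exp(-6*x).
Since exp(-5*x) solves the homogeneous equation (r = -5 is a root of multiplicity 1), multiply the trial by x. Try u_p = A*x*exp(-5*x). Substituting into the equation and dividing by exp(-5*x) gives A = -3, so u_p = -3*x*exp(-5*x).

u = C1*exp(-5*x) + C2*exp(-6*x) - 3*x*exp(-5*x)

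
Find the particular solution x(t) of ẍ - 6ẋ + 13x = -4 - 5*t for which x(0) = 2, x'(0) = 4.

x = -82/169 - 5*t/13 - 519*exp(3*t)*sin(2*t)/338 + 420*cos(2*t)*exp(3*t)/169

Characteristic equation r² - 6r + 13 = 0 has discriminant (-6)² - 4·(13) = -16 < 0, so r = 3 ± 2i.
Hence x_h = C1*cos(2*t)*exp(3*t) + C2*exp(3*t)*sin(2*t).
For the particular solution try x_p = A0 + A1*t. Substituting and matching coefficients of each power of t gives A0 = -82/169, A1 = -5/13, so x_p = -82/169 - 5*t/13.
General solution: x = -82/169 - 5*t/13 + C1*cos(2*t)*exp(3*t) + C2*exp(3*t)*sin(2*t).
Apply the initial conditions: x(0) = -82/169 + C1 = 2 and x'(0) = -5/13 + 2*C2 + 3*C1 = 4. Solving gives C1 = 420/169, C2 = -519/338.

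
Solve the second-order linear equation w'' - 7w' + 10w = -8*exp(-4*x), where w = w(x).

w = -4*exp(-4*x)/27 + C1*exp(5*x) + C2*exp(2*x)

Characteristic equation r² - 7r + 10 = 0 factors as (r - 5)(r - 2) = 0, so r = 5, 2.
Hence w_h = C1*exp(5*x) + C2*exp(2*x).
Try w_p = A*exp(-4*x). Substituting into the equation and dividing by exp(-4*x) gives A = -4/27, so w_p = -4*exp(-4*x)/27.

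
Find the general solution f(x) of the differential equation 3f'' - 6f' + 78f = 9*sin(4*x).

f = 6*cos(4*x)/41 + 15*sin(4*x)/82 + C1*cos(5*x)*exp(x) + C2*exp(x)*sin(5*x)

Divide through by 3: f'' - 2f' + 26f = 3*sin(4*x).
Characteristic equation r² - 2r + 26 = 0 has discriminant (-2)² - 4·(26) = -100 < 0, so r = 1 ± 5i.
Hence f_h = C1*cos(5*x)*exp(x) + C2*exp(x)*sin(5*x).
Try f_p = A*cos(4*x) + B*sin(4*x). Substituting and equating the coefficients of cos(4x) and sin(4x) gives A = 6/41, B = 15/82, so f_p = 6*cos(4*x)/41 + 15*sin(4*x)/82.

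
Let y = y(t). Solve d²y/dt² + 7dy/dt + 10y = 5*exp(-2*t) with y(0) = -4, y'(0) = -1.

y = -68*exp(-2*t)/9 + 32*exp(-5*t)/9 + 5*t*exp(-2*t)/3

Characteristic equation r² + 7r + 10 = 0 factors as (r + 5)(r + 2) = 0, so r = -5, -2.
Hence y_h = C1*exp(-5*t) + C2*exp(-2*t).
Since exp(-2*t) solves the homogeneous equation (r = -2 is a root of multiplicity 1), multiply the trial by t. Try y_p = A*t*exp(-2*t). Substituting into the equation and dividing by exp(-2*t) gives A = 5/3, so y_p = 5*t*exp(-2*t)/3.
General solution: y = C1*exp(-5*t) + C2*exp(-2*t) + 5*t*exp(-2*t)/3.
Apply the initial conditions: y(0) = C1 + C2 = -4 and y'(0) = 5/3 - 5*C1 - 2*C2 = -1. Solving gives C1 = 32/9, C2 = -68/9.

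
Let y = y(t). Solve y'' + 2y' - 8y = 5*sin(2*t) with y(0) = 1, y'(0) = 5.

Characteristic equation r² + 2r - 8 = 0 factors as (r + 4)(r - 2) = 0, so r = -4, 2.
Hence y_h = C1*exp(-4*t) + C2*exp(2*t).
Try y_p = A*cos(2*t) + B*sin(2*t). Substituting and equating the coefficients of cos(2t) and sin(2t) gives A = -1/8, B = -3/8, so y_p = -3*sin(2*t)/8 - cos(2*t)/8.
General solution: y = -3*sin(2*t)/8 - cos(2*t)/8 + C1*exp(-4*t) + C2*exp(2*t).
Apply the initial conditions: y(0) = -1/8 + C1 + C2 = 1 and y'(0) = -3/4 - 4*C1 + 2*C2 = 5. Solving gives C1 = -7/12, C2 = 41/24.

y = -7*exp(-4*t)/12 - 3*sin(2*t)/8 - cos(2*t)/8 + 41*exp(2*t)/24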